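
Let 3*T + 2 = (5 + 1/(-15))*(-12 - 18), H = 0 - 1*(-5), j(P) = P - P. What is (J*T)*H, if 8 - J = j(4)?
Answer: -2000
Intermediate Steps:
j(P) = 0
H = 5 (H = 0 + 5 = 5)
J = 8 (J = 8 - 1*0 = 8 + 0 = 8)
T = -50 (T = -⅔ + ((5 + 1/(-15))*(-12 - 18))/3 = -⅔ + ((5 - 1/15)*(-30))/3 = -⅔ + ((74/15)*(-30))/3 = -⅔ + (⅓)*(-148) = -⅔ - 148/3 = -50)
(J*T)*H = (8*(-50))*5 = -400*5 = -2000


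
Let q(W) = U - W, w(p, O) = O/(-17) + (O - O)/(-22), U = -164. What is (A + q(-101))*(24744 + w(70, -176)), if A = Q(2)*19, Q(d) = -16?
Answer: -154442408/17 ≈ -9.0848e+6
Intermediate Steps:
w(p, O) = -O/17 (w(p, O) = O*(-1/17) + 0*(-1/22) = -O/17 + 0 = -O/17)
A = -304 (A = -16*19 = -304)
q(W) = -164 - W
(A + q(-101))*(24744 + w(70, -176)) = (-304 + (-164 - 1*(-101)))*(24744 - 1/17*(-176)) = (-304 + (-164 + 101))*(24744 + 176/17) = (-304 - 63)*(420824/17) = -367*420824/17 = -154442408/17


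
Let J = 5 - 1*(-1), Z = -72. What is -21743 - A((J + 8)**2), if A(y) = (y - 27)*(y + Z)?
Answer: -42699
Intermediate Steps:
J = 6 (J = 5 + 1 = 6)
A(y) = (-72 + y)*(-27 + y) (A(y) = (y - 27)*(y - 72) = (-27 + y)*(-72 + y) = (-72 + y)*(-27 + y))
-21743 - A((J + 8)**2) = -21743 - (1944 + ((6 + 8)**2)**2 - 99*(6 + 8)**2) = -21743 - (1944 + (14**2)**2 - 99*14**2) = -21743 - (1944 + 196**2 - 99*196) = -21743 - (1944 + 38416 - 19404) = -21743 - 1*20956 = -21743 - 20956 = -42699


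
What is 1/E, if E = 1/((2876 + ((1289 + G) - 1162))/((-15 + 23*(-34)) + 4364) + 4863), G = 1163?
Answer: 17350487/3567 ≈ 4864.2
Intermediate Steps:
E = 3567/17350487 (E = 1/((2876 + ((1289 + 1163) - 1162))/((-15 + 23*(-34)) + 4364) + 4863) = 1/((2876 + (2452 - 1162))/((-15 - 782) + 4364) + 4863) = 1/((2876 + 1290)/(-797 + 4364) + 4863) = 1/(4166/3567 + 4863) = 1/(17350487/3567) = 3567/17350487 ≈ 0.00020559)
1/E = 1/(3567/17350487) = 17350487/3567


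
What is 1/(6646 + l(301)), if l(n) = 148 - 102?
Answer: 1/6692 ≈ 0.00014943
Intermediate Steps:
l(n) = 46
1/(6646 + l(301)) = 1/(6646 + 46) = 1/6692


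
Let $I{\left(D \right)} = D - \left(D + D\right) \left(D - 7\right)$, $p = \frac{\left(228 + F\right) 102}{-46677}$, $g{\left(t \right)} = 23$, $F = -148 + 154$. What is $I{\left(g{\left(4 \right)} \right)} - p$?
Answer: $- \frac{11085611}{15559} \approx -712.49$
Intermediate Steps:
$F = 6$
$p = - \frac{7956}{15559}$ ($p = \frac{\left(228 + 6\right) 102}{-46677} = 234 \cdot 102 \left(- \frac{1}{46677}\right) = 23868 \left(- \frac{1}{46677}\right) = - \frac{7956}{15559} \approx -0.51134$)
$I{\left(D \right)} = D - 2 D \left(-7 + D\right)$
$I{\left(g{\left(4 \right)} \right)} - p = 23 \left(15 - 46\right) - - \frac{7956}{15559} = 23 \left(15 - 46\right) + \frac{7956}{15559} = 23 \left(-31\right) + \frac{7956}{15559} = -713 + \frac{7956}{15559} = - \frac{11085611}{15559}$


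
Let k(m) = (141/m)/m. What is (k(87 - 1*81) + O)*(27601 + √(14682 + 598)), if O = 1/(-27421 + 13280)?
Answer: 18344038615/169692 + 664615*√955/42423 ≈ 1.0859e+5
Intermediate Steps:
O = -1/14141 (O = 1/(-14141) = -1/14141 ≈ -7.0716e-5)
k(m) = 141/m²
(k(87 - 1*81) + O)*(27601 + √(14682 + 598)) = (141/(87 - 1*81)² - 1/14141)*(27601 + √(14682 + 598)) = (141/(87 - 81)² - 1/14141)*(27601 + √15280) = (141/6² - 1/14141)*(27601 + 4*√955) = (141*(1/36) - 1/14141)*(27601 + 4*√955) = (47/12 - 1/14141)*(27601 + 4*√955) = 664615*(27601 + 4*√955)/169692 = 18344038615/169692 + 664615*√955/42423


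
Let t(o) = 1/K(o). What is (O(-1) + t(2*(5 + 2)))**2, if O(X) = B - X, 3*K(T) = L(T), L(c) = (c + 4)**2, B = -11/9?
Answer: 529/11664 ≈ 0.045353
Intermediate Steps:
B = -11/9 (B = -11*1/9 = -11/9 ≈ -1.2222)
L(c) = (4 + c)**2
K(T) = (4 + T)**2/3
t(o) = 3/(4 + o)**2 (t(o) = 1/((4 + o)**2/3) = 3/(4 + o)**2)
O(X) = -11/9 - X
(O(-1) + t(2*(5 + 2)))**2 = ((-11/9 - 1*(-1)) + 3/(4 + 2*(5 + 2))**2)**2 = ((-11/9 + 1) + 3/(4 + 2*7)**2)**2 = (-2/9 + 3/(4 + 14)**2)**2 = (-2/9 + 3/18**2)**2 = (-2/9 + 3*(1/324))**2 = (-2/9 + 1/108)**2 = (-23/108)**2 = 529/11664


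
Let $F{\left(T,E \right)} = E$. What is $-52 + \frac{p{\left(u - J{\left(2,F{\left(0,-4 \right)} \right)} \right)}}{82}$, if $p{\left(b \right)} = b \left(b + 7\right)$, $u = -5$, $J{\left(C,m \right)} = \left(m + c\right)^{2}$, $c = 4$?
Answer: $- \frac{2137}{41} \approx -52.122$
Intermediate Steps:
$J{\left(C,m \right)} = \left(4 + m\right)^{2}$ ($J{\left(C,m \right)} = \left(m + 4\right)^{2} = \left(4 + m\right)^{2}$)
$p{\left(b \right)} = b \left(7 + b\right)$
$-52 + \frac{p{\left(u - J{\left(2,F{\left(0,-4 \right)} \right)} \right)}}{82} = -52 + \frac{\left(-5 - \left(4 - 4\right)^{2}\right) \left(7 - \left(5 + \left(4 - 4\right)^{2}\right)\right)}{82} = -52 + \left(-5 - 0^{2}\right) \left(7 - 5\right) \frac{1}{82} = -52 + \left(-5 - 0\right) \left(7 - 5\right) \frac{1}{82} = -52 + \left(-5 + 0\right) \left(7 + \left(-5 + 0\right)\right) \frac{1}{82} = -52 + - 5 \left(7 - 5\right) \frac{1}{82} = -52 + \left(-5\right) 2 \cdot \frac{1}{82} = -52 - \frac{5}{41} = - \frac{2137}{41}$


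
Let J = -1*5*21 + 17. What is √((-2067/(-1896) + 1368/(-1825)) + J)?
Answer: 3*I*√129573405826/115340 ≈ 9.3627*I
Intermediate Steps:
J = -88 (J = -5*21 + 17 = -105 + 17 = -88)
√((-2067/(-1896) + 1368/(-1825)) + J) = √((-2067/(-1896) + 1368/(-1825)) - 88) = √((-2067*(-1/1896) + 1368*(-1/1825)) - 88) = √((689/632 - 1368/1825) - 88) = √(392849/1153400 - 88) = √(-101106351/1153400) = 3*I*√129573405826/115340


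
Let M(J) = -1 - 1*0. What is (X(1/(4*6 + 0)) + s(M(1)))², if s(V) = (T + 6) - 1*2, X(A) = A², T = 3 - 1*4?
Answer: 2989441/331776 ≈ 9.0104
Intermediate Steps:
T = -1 (T = 3 - 4 = -1)
M(J) = -1 (M(J) = -1 + 0 = -1)
s(V) = 3 (s(V) = (-1 + 6) - 1*2 = 5 - 2 = 3)
(X(1/(4*6 + 0)) + s(M(1)))² = ((1/(4*6 + 0))² + 3)² = ((1/(24 + 0))² + 3)² = ((1/24)² + 3)² = (1/576 + 3)² = (1729/576)² = 2989441/331776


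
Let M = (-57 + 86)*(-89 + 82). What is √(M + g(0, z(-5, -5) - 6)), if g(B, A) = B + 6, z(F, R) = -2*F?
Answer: I*√197 ≈ 14.036*I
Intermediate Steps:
g(B, A) = 6 + B
M = -203 (M = 29*(-7) = -203)
√(M + g(0, z(-5, -5) - 6)) = √(-203 + (6 + 0)) = √(-203 + 6) = √(-197) = I*√197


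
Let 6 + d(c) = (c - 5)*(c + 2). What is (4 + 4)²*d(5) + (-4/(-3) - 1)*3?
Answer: -383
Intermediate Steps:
d(c) = -6 + (-5 + c)*(2 + c) (d(c) = -6 + (c - 5)*(c + 2) = -6 + (-5 + c)*(2 + c))
(4 + 4)²*d(5) + (-4/(-3) - 1)*3 = (4 + 4)²*(-16 + 5² - 3*5) + (-4/(-3) - 1)*3 = 8²*(-16 + 25 - 15) + (-4*(-⅓) - 1)*3 = 64*(-6) + (4/3 - 1)*3 = -384 + (⅓)*3 = -384 + 1 = -383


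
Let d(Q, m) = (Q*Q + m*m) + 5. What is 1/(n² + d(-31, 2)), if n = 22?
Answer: 1/1454 ≈ 0.00068776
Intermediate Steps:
d(Q, m) = 5 + Q² + m² (d(Q, m) = (Q² + m²) + 5 = 5 + Q² + m²)
1/(n² + d(-31, 2)) = 1/(22² + (5 + (-31)² + 2²)) = 1/(484 + (5 + 961 + 4)) = 1/(484 + 970) = 1/1454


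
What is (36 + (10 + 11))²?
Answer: 3249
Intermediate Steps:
(36 + (10 + 11))² = (36 + 21)² = 57² = 3249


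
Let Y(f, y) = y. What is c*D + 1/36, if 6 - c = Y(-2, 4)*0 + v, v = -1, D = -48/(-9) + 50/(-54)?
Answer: 3335/108 ≈ 30.880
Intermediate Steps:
D = 119/27 (D = -48*(-1/9) + 50*(-1/54) = 16/3 - 25/27 = 119/27 ≈ 4.4074)
c = 7 (c = 6 - (4*0 - 1) = 6 - (0 - 1) = 6 - 1*(-1) = 6 + 1 = 7)
c*D + 1/36 = 7*(119/27) + 1/36 = 833/27 + 1/36 = 3335/108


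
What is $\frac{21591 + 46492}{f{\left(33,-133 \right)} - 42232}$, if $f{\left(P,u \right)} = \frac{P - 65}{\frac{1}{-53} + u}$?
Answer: $- \frac{239992575}{148866952} \approx -1.6121$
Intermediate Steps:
$f{\left(P,u \right)} = \frac{-65 + P}{- \frac{1}{53} + u}$
$\frac{21591 + 46492}{f{\left(33,-133 \right)} - 42232} = \frac{21591 + 46492}{\frac{53 \left(-65 + 33\right)}{-1 + 53 \left(-133\right)} - 42232} = \frac{68083}{53 \frac{1}{-1 - 7049} \left(-32\right) - 42232} = \frac{68083}{53 \frac{1}{-7050} \left(-32\right) - 42232} = \frac{68083}{53 \left(- \frac{1}{7050}\right) \left(-32\right) - 42232} = \frac{68083}{\frac{848}{3525} - 42232} = \frac{68083}{- \frac{148866952}{3525}} = 68083 \left(- \frac{3525}{148866952}\right) = - \frac{239992575}{148866952}$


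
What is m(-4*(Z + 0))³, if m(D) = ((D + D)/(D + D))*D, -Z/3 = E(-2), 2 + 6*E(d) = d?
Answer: -512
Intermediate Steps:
E(d) = -⅓ + d/6
Z = 2 (Z = -3*(-⅓ + (⅙)*(-2)) = -3*(-⅓ - ⅓) = -3*(-⅔) = 2)
m(D) = D (m(D) = ((2*D)/((2*D)))*D = ((2*D)*(1/(2*D)))*D = 1*D = D)
m(-4*(Z + 0))³ = (-4*(2 + 0))³ = (-4*2)³ = (-8)³ = -512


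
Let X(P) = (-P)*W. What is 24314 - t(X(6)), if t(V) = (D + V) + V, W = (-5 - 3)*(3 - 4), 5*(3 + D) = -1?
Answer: 122066/5 ≈ 24413.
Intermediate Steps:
D = -16/5 (D = -3 + (⅕)*(-1) = -3 - ⅕ = -16/5 ≈ -3.2000)
W = 8 (W = -8*(-1) = 8)
X(P) = -8*P (X(P) = -P*8 = -8*P)
t(V) = -16/5 + 2*V (t(V) = (-16/5 + V) + V = -16/5 + 2*V)
24314 - t(X(6)) = 24314 - (-16/5 + 2*(-8*6)) = 24314 - (-16/5 + 2*(-48)) = 24314 - (-16/5 - 96) = 24314 - 1*(-496/5) = 24314 + 496/5 = 122066/5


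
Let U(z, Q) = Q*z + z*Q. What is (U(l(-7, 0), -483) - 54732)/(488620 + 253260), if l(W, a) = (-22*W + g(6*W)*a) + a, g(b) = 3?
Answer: -25437/92735 ≈ -0.27430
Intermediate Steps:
l(W, a) = -22*W + 4*a (l(W, a) = (-22*W + 3*a) + a = -22*W + 4*a)
U(z, Q) = 2*Q*z (U(z, Q) = Q*z + Q*z = 2*Q*z)
(U(l(-7, 0), -483) - 54732)/(488620 + 253260) = (2*(-483)*(-22*(-7) + 4*0) - 54732)/(488620 + 253260) = (2*(-483)*(154 + 0) - 54732)/741880 = (2*(-483)*154 - 54732)*(1/741880) = (-148764 - 54732)*(1/741880) = -203496*1/741880 = -25437/92735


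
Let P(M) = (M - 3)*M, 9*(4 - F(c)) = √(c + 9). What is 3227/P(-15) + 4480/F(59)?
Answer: 98968289/82890 + 20160*√17/307 ≈ 1464.7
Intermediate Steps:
F(c) = 4 - √(9 + c)/9 (F(c) = 4 - √(c + 9)/9 = 4 - √(9 + c)/9)
P(M) = M*(-3 + M) (P(M) = (-3 + M)*M = M*(-3 + M))
3227/P(-15) + 4480/F(59) = 3227/((-15*(-3 - 15))) + 4480/(4 - √(9 + 59)/9) = 3227/((-15*(-18))) + 4480/(4 - 2*√17/9) = 3227/270 + 4480/(4 - 2*√17/9)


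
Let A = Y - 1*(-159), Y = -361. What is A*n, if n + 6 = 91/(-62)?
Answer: 46763/31 ≈ 1508.5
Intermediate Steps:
n = -463/62 (n = -6 + 91/(-62) = -6 + 91*(-1/62) = -6 - 91/62 = -463/62 ≈ -7.4677)
A = -202 (A = -361 - 1*(-159) = -361 + 159 = -202)
A*n = -202*(-463/62) = 46763/31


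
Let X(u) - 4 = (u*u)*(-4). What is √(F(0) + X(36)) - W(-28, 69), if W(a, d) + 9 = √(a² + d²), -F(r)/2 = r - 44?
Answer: 9 - √5545 + 2*I*√1273 ≈ -65.465 + 71.358*I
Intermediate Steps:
F(r) = 88 - 2*r (F(r) = -2*(r - 44) = -2*(-44 + r) = 88 - 2*r)
W(a, d) = -9 + √(a² + d²)
X(u) = 4 - 4*u² (X(u) = 4 + (u*u)*(-4) = 4 + u²*(-4) = 4 - 4*u²)
√(F(0) + X(36)) - W(-28, 69) = √((88 - 2*0) + (4 - 4*36²)) - (-9 + √((-28)² + 69²)) = √((88 + 0) + (4 - 4*1296)) - (-9 + √(784 + 4761)) = √(88 + (4 - 5184)) - (-9 + √5545) = √(88 - 5180) + (9 - √5545) = √(-5092) + (9 - √5545) = 2*I*√1273 + (9 - √5545) = 9 - √5545 + 2*I*√1273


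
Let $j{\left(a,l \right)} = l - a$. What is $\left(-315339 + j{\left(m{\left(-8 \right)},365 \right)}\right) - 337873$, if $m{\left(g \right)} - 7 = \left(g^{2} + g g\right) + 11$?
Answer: $-652993$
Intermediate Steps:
$m{\left(g \right)} = 18 + 2 g^{2}$ ($m{\left(g \right)} = 7 + \left(\left(g^{2} + g g\right) + 11\right) = 7 + \left(\left(g^{2} + g^{2}\right) + 11\right) = 7 + \left(2 g^{2} + 11\right) = 7 + \left(11 + 2 g^{2}\right) = 18 + 2 g^{2}$)
$\left(-315339 + j{\left(m{\left(-8 \right)},365 \right)}\right) - 337873 = \left(-315339 + \left(365 - \left(18 + 2 \left(-8\right)^{2}\right)\right)\right) - 337873 = \left(-315339 + \left(365 - \left(18 + 2 \cdot 64\right)\right)\right) - 337873 = \left(-315339 + \left(365 - \left(18 + 128\right)\right)\right) - 337873 = \left(-315339 + \left(365 - 146\right)\right) - 337873 = \left(-315339 + 219\right) - 337873 = -315120 - 337873 = -652993$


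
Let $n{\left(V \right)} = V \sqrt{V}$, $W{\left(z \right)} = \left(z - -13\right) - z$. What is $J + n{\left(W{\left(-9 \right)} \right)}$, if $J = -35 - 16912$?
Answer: $-16947 + 13 \sqrt{13} \approx -16900.0$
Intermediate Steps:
$W{\left(z \right)} = 13$ ($W{\left(z \right)} = \left(z + 13\right) - z = \left(13 + z\right) - z = 13$)
$n{\left(V \right)} = V^{\frac{3}{2}}$
$J = -16947$ ($J = -35 - 16912 = -16947$)
$J + n{\left(W{\left(-9 \right)} \right)} = -16947 + 13^{\frac{3}{2}} = -16947 + 13 \sqrt{13}$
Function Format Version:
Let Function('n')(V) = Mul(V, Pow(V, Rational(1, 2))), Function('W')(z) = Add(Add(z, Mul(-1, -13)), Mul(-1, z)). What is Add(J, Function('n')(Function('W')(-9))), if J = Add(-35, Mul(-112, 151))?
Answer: Add(-16947, Mul(13, Pow(13, Rational(1, 2)))) ≈ -16900.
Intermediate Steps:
Function('W')(z) = 13 (Function('W')(z) = Add(Add(z, 13), Mul(-1, z)) = Add(Add(13, z), Mul(-1, z)) = 13)
Function('n')(V) = Pow(V, Rational(3, 2))
J = -16947 (J = Add(-35, -16912) = -16947)
Add(J, Function('n')(Function('W')(-9))) = Add(-16947, Pow(13, Rational(3, 2))) = Add(-16947, Mul(13, Pow(13, Rational(1, 2))))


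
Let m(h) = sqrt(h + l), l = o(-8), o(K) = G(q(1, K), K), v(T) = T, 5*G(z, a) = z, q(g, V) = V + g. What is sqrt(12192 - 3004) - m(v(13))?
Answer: 2*sqrt(2297) - sqrt(290)/5 ≈ 92.448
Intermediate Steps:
G(z, a) = z/5
o(K) = 1/5 + K/5 (o(K) = (K + 1)/5 = (1 + K)/5 = 1/5 + K/5)
l = -7/5 (l = 1/5 + (1/5)*(-8) = 1/5 - 8/5 = -7/5 ≈ -1.4000)
m(h) = sqrt(-7/5 + h) (m(h) = sqrt(h - 7/5) = sqrt(-7/5 + h))
sqrt(12192 - 3004) - m(v(13)) = sqrt(12192 - 3004) - sqrt(-35 + 25*13)/5 = sqrt(9188) - sqrt(-35 + 325)/5 = 2*sqrt(2297) - sqrt(290)/5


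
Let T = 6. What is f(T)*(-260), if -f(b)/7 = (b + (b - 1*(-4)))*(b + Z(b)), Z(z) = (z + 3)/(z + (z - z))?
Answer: 218400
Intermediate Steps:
Z(z) = (3 + z)/z (Z(z) = (3 + z)/(z + 0) = (3 + z)/z)
f(b) = -7*(4 + 2*b)*(b + (3 + b)/b) (f(b) = -7*(b + (b - 1*(-4)))*(b + (3 + b)/b) = -7*(b + (b + 4))*(b + (3 + b)/b) = -7*(b + (4 + b))*(b + (3 + b)/b) = -7*(4 + 2*b)*(b + (3 + b)/b))
f(T)*(-260) = (-70 - 84/6 - 42*6 - 14*6²)*(-260) = (-70 - 84*⅙ - 252 - 14*36)*(-260) = (-70 - 14 - 252 - 504)*(-260) = -840*(-260) = 218400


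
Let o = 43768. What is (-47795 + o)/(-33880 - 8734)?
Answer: 4027/42614 ≈ 0.094499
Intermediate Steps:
(-47795 + o)/(-33880 - 8734) = (-47795 + 43768)/(-33880 - 8734) = -4027/(-42614) = -4027*(-1/42614) = 4027/42614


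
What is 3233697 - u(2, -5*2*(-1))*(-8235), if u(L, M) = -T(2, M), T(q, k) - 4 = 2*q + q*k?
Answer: 3003117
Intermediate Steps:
T(q, k) = 4 + 2*q + k*q (T(q, k) = 4 + (2*q + q*k) = 4 + (2*q + k*q) = 4 + 2*q + k*q)
u(L, M) = -8 - 2*M (u(L, M) = -(4 + 2*2 + M*2) = -(4 + 4 + 2*M) = -(8 + 2*M) = -8 - 2*M)
3233697 - u(2, -5*2*(-1))*(-8235) = 3233697 - (-8 - 2*(-5*2)*(-1))*(-8235) = 3233697 - (-8 - (-20)*(-1))*(-8235) = 3233697 - (-8 - 2*10)*(-8235) = 3233697 - (-8 - 20)*(-8235) = 3233697 - (-28)*(-8235) = 3233697 - 1*230580 = 3233697 - 230580 = 3003117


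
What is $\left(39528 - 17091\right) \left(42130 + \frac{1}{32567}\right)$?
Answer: $\frac{30784634491707}{32567} \approx 9.4527 \cdot 10^{8}$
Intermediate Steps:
$\left(39528 - 17091\right) \left(42130 + \frac{1}{32567}\right) = 22437 \left(42130 + \frac{1}{32567}\right) = 22437 \cdot \frac{1372047711}{32567} = \frac{30784634491707}{32567}$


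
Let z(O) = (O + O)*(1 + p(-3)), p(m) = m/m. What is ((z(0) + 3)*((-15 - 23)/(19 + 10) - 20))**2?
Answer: 3437316/841 ≈ 4087.2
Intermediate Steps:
p(m) = 1
z(O) = 4*O (z(O) = (O + O)*(1 + 1) = (2*O)*2 = 4*O)
((z(0) + 3)*((-15 - 23)/(19 + 10) - 20))**2 = ((4*0 + 3)*((-15 - 23)/(19 + 10) - 20))**2 = ((0 + 3)*(-38/29 - 20))**2 = (3*(-38*1/29 - 20))**2 = (3*(-38/29 - 20))**2 = (3*(-618/29))**2 = (-1854/29)**2 = 3437316/841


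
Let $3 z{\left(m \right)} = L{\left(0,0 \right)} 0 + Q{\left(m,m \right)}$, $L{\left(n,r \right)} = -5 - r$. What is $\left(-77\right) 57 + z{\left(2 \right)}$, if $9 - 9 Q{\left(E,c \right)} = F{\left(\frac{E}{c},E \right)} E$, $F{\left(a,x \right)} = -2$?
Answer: $- \frac{118490}{27} \approx -4388.5$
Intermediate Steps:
$Q{\left(E,c \right)} = 1 + \frac{2 E}{9}$ ($Q{\left(E,c \right)} = 1 - \frac{\left(-2\right) E}{9} = 1 + \frac{2 E}{9}$)
$z{\left(m \right)} = \frac{1}{3} + \frac{2 m}{27}$ ($z{\left(m \right)} = \frac{\left(-5 - 0\right) 0 + \left(1 + \frac{2 m}{9}\right)}{3} = \frac{\left(-5 + 0\right) 0 + \left(1 + \frac{2 m}{9}\right)}{3} = \frac{\left(-5\right) 0 + \left(1 + \frac{2 m}{9}\right)}{3} = \frac{0 + \left(1 + \frac{2 m}{9}\right)}{3} = \frac{1 + \frac{2 m}{9}}{3} = \frac{1}{3} + \frac{2 m}{27}$)
$\left(-77\right) 57 + z{\left(2 \right)} = \left(-77\right) 57 + \left(\frac{1}{3} + \frac{2}{27} \cdot 2\right) = -4389 + \left(\frac{1}{3} + \frac{4}{27}\right) = -4389 + \frac{13}{27} = - \frac{118490}{27}$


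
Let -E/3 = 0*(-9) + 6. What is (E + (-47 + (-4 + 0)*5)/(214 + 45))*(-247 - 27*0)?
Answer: 1168063/259 ≈ 4509.9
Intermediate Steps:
E = -18 (E = -3*(0*(-9) + 6) = -3*(0 + 6) = -3*6 = -18)
(E + (-47 + (-4 + 0)*5)/(214 + 45))*(-247 - 27*0) = (-18 + (-47 + (-4 + 0)*5)/(214 + 45))*(-247 - 27*0) = (-18 + (-47 - 4*5)/259)*(-247 + 0) = (-18 + (-47 - 20)*(1/259))*(-247) = (-18 - 67*1/259)*(-247) = (-18 - 67/259)*(-247) = -4729/259*(-247) = 1168063/259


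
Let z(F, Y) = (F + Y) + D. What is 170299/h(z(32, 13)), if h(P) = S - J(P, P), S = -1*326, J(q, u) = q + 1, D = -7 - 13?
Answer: -170299/352 ≈ -483.80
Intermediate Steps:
D = -20
J(q, u) = 1 + q
S = -326
z(F, Y) = -20 + F + Y (z(F, Y) = (F + Y) - 20 = -20 + F + Y)
h(P) = -327 - P (h(P) = -326 - (1 + P) = -326 + (-1 - P) = -327 - P)
170299/h(z(32, 13)) = 170299/(-327 - (-20 + 32 + 13)) = 170299/(-327 - 1*25) = 170299/(-327 - 25) = 170299/(-352) = 170299*(-1/352) = -170299/352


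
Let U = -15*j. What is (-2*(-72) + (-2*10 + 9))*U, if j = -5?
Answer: 9975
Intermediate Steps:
U = 75 (U = -15*(-5) = 75)
(-2*(-72) + (-2*10 + 9))*U = (-2*(-72) + (-2*10 + 9))*75 = (144 + (-20 + 9))*75 = (144 - 11)*75 = 133*75 = 9975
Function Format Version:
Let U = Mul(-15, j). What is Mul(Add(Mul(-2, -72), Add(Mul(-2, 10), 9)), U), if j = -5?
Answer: 9975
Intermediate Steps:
U = 75 (U = Mul(-15, -5) = 75)
Mul(Add(Mul(-2, -72), Add(Mul(-2, 10), 9)), U) = Mul(Add(Mul(-2, -72), Add(Mul(-2, 10), 9)), 75) = Mul(Add(144, Add(-20, 9)), 75) = Mul(Add(144, -11), 75) = Mul(133, 75) = 9975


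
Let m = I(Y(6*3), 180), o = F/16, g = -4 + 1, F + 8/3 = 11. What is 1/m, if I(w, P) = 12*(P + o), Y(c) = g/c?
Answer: 4/8665 ≈ 0.00046163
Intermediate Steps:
F = 25/3 (F = -8/3 + 11 = 25/3 ≈ 8.3333)
g = -3
o = 25/48 (o = (25/3)/16 = (25/3)*(1/16) = 25/48 ≈ 0.52083)
Y(c) = -3/c
I(w, P) = 25/4 + 12*P (I(w, P) = 12*(P + 25/48) = 12*(25/48 + P) = 25/4 + 12*P)
m = 8665/4 (m = 25/4 + 12*180 = 25/4 + 2160 = 8665/4 ≈ 2166.3)
1/m = 1/(8665/4) = 4/8665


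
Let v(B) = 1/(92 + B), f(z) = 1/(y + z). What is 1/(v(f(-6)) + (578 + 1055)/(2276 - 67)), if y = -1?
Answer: 1420387/1065482 ≈ 1.3331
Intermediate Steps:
f(z) = 1/(-1 + z)
1/(v(f(-6)) + (578 + 1055)/(2276 - 67)) = 1/(1/(92 + 1/(-1 - 6)) + (578 + 1055)/(2276 - 67)) = 1/(1/(92 + 1/(-7)) + 1633/2209) = 1/(1/(92 - ⅐) + 1633*(1/2209)) = 1/(1/(643/7) + 1633/2209) = 1/(7/643 + 1633/2209) = 1/(1065482/1420387) = 1420387/1065482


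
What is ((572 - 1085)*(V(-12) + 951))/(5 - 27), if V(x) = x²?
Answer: 561735/22 ≈ 25533.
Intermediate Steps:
((572 - 1085)*(V(-12) + 951))/(5 - 27) = ((572 - 1085)*((-12)² + 951))/(5 - 27) = -513*(144 + 951)/(-22) = -513*1095*(-1/22) = -561735*(-1/22) = 561735/22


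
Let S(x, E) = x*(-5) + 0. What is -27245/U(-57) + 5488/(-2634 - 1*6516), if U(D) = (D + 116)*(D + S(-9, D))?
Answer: 40901041/1079700 ≈ 37.882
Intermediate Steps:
S(x, E) = -5*x (S(x, E) = -5*x + 0 = -5*x)
U(D) = (45 + D)*(116 + D) (U(D) = (D + 116)*(D - 5*(-9)) = (116 + D)*(D + 45) = (116 + D)*(45 + D) = (45 + D)*(116 + D))
-27245/U(-57) + 5488/(-2634 - 1*6516) = -27245/(5220 + (-57)² + 161*(-57)) + 5488/(-2634 - 1*6516) = -27245/(5220 + 3249 - 9177) + 5488/(-2634 - 6516) = -27245/(-708) + 5488/(-9150) = -27245*(-1/708) + 5488*(-1/9150) = 27245/708 - 2744/4575 = 40901041/1079700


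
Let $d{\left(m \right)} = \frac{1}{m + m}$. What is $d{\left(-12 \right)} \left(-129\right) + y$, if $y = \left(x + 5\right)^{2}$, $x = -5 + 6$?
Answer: $\frac{331}{8} \approx 41.375$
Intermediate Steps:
$x = 1$
$d{\left(m \right)} = \frac{1}{2 m}$
$y = 36$ ($y = \left(1 + 5\right)^{2} = 6^{2} = 36$)
$d{\left(-12 \right)} \left(-129\right) + y = \frac{1}{2 \left(-12\right)} \left(-129\right) + 36 = \frac{1}{2} \left(- \frac{1}{12}\right) \left(-129\right) + 36 = \left(- \frac{1}{24}\right) \left(-129\right) + 36 = \frac{43}{8} + 36 = \frac{331}{8}$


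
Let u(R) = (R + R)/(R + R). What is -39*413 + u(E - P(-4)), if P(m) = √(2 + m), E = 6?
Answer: -16106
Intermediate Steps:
u(R) = 1 (u(R) = (2*R)/((2*R)) = (2*R)*(1/(2*R)) = 1)
-39*413 + u(E - P(-4)) = -39*413 + 1 = -16107 + 1 = -16106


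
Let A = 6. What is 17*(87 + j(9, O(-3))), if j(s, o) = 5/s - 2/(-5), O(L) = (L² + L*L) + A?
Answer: 67286/45 ≈ 1495.2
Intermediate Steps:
O(L) = 6 + 2*L² (O(L) = (L² + L*L) + 6 = (L² + L²) + 6 = 2*L² + 6 = 6 + 2*L²)
j(s, o) = ⅖ + 5/s (j(s, o) = 5/s - 2*(-⅕) = 5/s + ⅖ = ⅖ + 5/s)
17*(87 + j(9, O(-3))) = 17*(87 + (⅖ + 5/9)) = 17*(87 + 43/45) = 17*(3958/45) = 67286/45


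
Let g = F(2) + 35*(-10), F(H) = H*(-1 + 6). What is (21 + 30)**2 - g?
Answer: 2941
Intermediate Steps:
F(H) = 5*H (F(H) = H*5 = 5*H)
g = -340 (g = 5*2 + 35*(-10) = 10 - 350 = -340)
(21 + 30)**2 - g = (21 + 30)**2 - 1*(-340) = 51**2 + 340 = 2601 + 340 = 2941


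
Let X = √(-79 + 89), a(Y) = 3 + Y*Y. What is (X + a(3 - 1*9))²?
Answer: (39 + √10)² ≈ 1777.7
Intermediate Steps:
a(Y) = 3 + Y²
X = √10 ≈ 3.1623
(X + a(3 - 1*9))² = (√10 + (3 + (3 - 1*9)²))² = (√10 + (3 + (3 - 9)²))² = (√10 + (3 + (-6)²))² = (√10 + (3 + 36))² = (√10 + 39)² = (39 + √10)²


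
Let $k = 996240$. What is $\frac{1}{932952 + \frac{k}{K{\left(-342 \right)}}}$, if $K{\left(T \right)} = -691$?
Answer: $\frac{691}{643673592} \approx 1.0735 \cdot 10^{-6}$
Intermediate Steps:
$\frac{1}{932952 + \frac{k}{K{\left(-342 \right)}}} = \frac{1}{932952 + \frac{996240}{-691}} = \frac{1}{932952 + 996240 \left(- \frac{1}{691}\right)} = \frac{1}{932952 - \frac{996240}{691}} = \frac{1}{\frac{643673592}{691}} = \frac{691}{643673592}$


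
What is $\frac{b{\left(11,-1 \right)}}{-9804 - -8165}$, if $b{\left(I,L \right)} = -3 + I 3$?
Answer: $- \frac{30}{1639} \approx -0.018304$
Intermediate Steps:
$b{\left(I,L \right)} = -3 + 3 I$
$\frac{b{\left(11,-1 \right)}}{-9804 - -8165} = \frac{-3 + 3 \cdot 11}{-9804 - -8165} = \frac{-3 + 33}{-9804 + 8165} = \frac{30}{-1639} = 30 \left(- \frac{1}{1639}\right) = - \frac{30}{1639}$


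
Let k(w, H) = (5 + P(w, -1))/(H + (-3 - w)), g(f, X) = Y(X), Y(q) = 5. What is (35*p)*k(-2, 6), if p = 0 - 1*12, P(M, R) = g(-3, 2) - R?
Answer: -924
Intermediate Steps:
g(f, X) = 5
P(M, R) = 5 - R
p = -12 (p = 0 - 12 = -12)
k(w, H) = 11/(-3 + H - w) (k(w, H) = (5 + (5 - 1*(-1)))/(H + (-3 - w)) = (5 + (5 + 1))/(-3 + H - w) = (5 + 6)/(-3 + H - w) = 11/(-3 + H - w))
(35*p)*k(-2, 6) = (35*(-12))*(-11/(3 - 2 - 1*6)) = -(-4620)/(3 - 2 - 6) = -(-4620)/(-5) = -(-4620)*(-1)/5 = -420*11/5 = -924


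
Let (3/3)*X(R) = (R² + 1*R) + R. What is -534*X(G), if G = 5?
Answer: -18690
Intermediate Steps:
X(R) = R² + 2*R (X(R) = (R² + 1*R) + R = (R² + R) + R = (R + R²) + R = R² + 2*R)
-534*X(G) = -2670*(2 + 5) = -2670*7 = -534*35 = -18690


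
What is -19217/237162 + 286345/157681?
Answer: 64879997113/37395941322 ≈ 1.7349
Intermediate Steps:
-19217/237162 + 286345/157681 = 64879997113/37395941322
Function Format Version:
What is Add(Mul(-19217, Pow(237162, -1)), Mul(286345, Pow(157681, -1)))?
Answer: Rational(64879997113, 37395941322) ≈ 1.7349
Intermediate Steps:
Add(Mul(-19217, Pow(237162, -1)), Mul(286345, Pow(157681, -1))) = Add(Mul(-19217, Rational(1, 237162)), Mul(286345, Rational(1, 157681))) = Add(Rational(-19217, 237162), Rational(286345, 157681)) = Rational(64879997113, 37395941322)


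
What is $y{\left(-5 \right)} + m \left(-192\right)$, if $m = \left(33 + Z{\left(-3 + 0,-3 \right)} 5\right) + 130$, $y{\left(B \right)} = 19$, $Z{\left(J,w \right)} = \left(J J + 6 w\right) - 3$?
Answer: $-19757$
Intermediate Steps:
$Z{\left(J,w \right)} = -3 + J^{2} + 6 w$ ($Z{\left(J,w \right)} = \left(J^{2} + 6 w\right) - 3 = -3 + J^{2} + 6 w$)
$m = 103$ ($m = \left(33 + \left(-3 + \left(-3 + 0\right)^{2} + 6 \left(-3\right)\right) 5\right) + 130 = \left(33 + \left(-3 + \left(-3\right)^{2} - 18\right) 5\right) + 130 = \left(33 + \left(-3 + 9 - 18\right) 5\right) + 130 = \left(33 - 60\right) + 130 = -27 + 130 = 103$)
$y{\left(-5 \right)} + m \left(-192\right) = 19 + 103 \left(-192\right) = 19 - 19776 = -19757$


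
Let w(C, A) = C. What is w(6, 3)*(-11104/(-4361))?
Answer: 66624/4361 ≈ 15.277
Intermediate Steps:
w(6, 3)*(-11104/(-4361)) = 6*(-11104/(-4361)) = 6*(-11104*(-1/4361)) = 6*(11104/4361) = 66624/4361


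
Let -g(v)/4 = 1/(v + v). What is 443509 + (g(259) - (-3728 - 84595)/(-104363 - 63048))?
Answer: 19230282656062/43359449 ≈ 4.4351e+5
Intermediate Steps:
g(v) = -2/v (g(v) = -4/(v + v) = -4*1/(2*v) = -2/v)
443509 + (g(259) - (-3728 - 84595)/(-104363 - 63048)) = 443509 + (-2/259 - (-3728 - 84595)/(-104363 - 63048)) = 443509 + (-2*1/259 - (-88323)/(-167411)) = 443509 + (-2/259 - (-88323)*(-1)/167411) = 443509 + (-2/259 - 1*88323/167411) = 443509 + (-2/259 - 88323/167411) = 443509 - 23210479/43359449 = 19230282656062/43359449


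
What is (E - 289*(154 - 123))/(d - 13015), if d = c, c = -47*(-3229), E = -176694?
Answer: -185653/138748 ≈ -1.3381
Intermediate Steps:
c = 151763
d = 151763
(E - 289*(154 - 123))/(d - 13015) = (-176694 - 289*(154 - 123))/(151763 - 13015) = (-176694 - 289*31)/138748 = (-176694 - 8959)*(1/138748) = -185653*1/138748 = -185653/138748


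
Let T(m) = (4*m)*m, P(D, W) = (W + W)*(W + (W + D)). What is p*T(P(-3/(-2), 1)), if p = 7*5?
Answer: 6860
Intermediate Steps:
P(D, W) = 2*W*(D + 2*W) (P(D, W) = (2*W)*(W + (D + W)) = (2*W)*(D + 2*W) = 2*W*(D + 2*W))
T(m) = 4*m²
p = 35
p*T(P(-3/(-2), 1)) = 35*(4*(2*1*(-3/(-2) + 2*1))²) = 35*(4*(2*1*(-3*(-½) + 2))²) = 35*(4*(2*1*(3/2 + 2))²) = 35*(4*(2*1*(7/2))²) = 35*(4*7²) = 35*(4*49) = 35*196 = 6860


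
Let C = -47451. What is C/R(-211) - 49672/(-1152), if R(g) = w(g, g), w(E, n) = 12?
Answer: -563203/144 ≈ -3911.1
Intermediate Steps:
R(g) = 12
C/R(-211) - 49672/(-1152) = -47451/12 - 49672/(-1152) = -47451*1/12 - 49672*(-1/1152) = -15817/4 + 6209/144 = -563203/144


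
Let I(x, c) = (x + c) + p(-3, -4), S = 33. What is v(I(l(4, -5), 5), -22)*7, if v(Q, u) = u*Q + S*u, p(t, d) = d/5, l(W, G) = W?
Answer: -31724/5 ≈ -6344.8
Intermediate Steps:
p(t, d) = d/5 (p(t, d) = d*(⅕) = d/5)
I(x, c) = -⅘ + c + x (I(x, c) = (x + c) + (⅕)*(-4) = (c + x) - ⅘ = -⅘ + c + x)
v(Q, u) = 33*u + Q*u (v(Q, u) = u*Q + 33*u = Q*u + 33*u = 33*u + Q*u)
v(I(l(4, -5), 5), -22)*7 = -22*(33 + (-⅘ + 5 + 4))*7 = -22*(33 + 41/5)*7 = -22*206/5*7 = -4532/5*7 = -31724/5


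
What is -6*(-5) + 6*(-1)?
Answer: 24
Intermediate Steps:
-6*(-5) + 6*(-1) = 30 - 6 = 24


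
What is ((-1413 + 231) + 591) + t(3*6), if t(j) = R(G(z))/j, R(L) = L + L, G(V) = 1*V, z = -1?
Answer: -5320/9 ≈ -591.11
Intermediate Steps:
G(V) = V
R(L) = 2*L
t(j) = -2/j (t(j) = (2*(-1))/j = -2/j)
((-1413 + 231) + 591) + t(3*6) = ((-1413 + 231) + 591) - 2/(3*6) = (-1182 + 591) - 2/18 = -591 - 2*1/18 = -591 - 1/9 = -5320/9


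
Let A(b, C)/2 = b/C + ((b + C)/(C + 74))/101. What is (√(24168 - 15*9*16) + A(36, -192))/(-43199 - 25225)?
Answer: 5543/1087302976 - √5502/34212 ≈ -0.0021630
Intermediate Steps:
A(b, C) = 2*b/C + 2*(C + b)/(101*(74 + C)) (A(b, C) = 2*(b/C + ((b + C)/(C + 74))/101) = 2*(b/C + ((C + b)/(74 + C))*(1/101)) = 2*(b/C + (C + b)/(101*(74 + C))) = 2*b/C + 2*(C + b)/(101*(74 + C)))
(√(24168 - 15*9*16) + A(36, -192))/(-43199 - 25225) = (√(24168 - 15*9*16) + (2/101)*((-192)² + 7474*36 + 102*(-192)*36)/(-192*(74 - 192)))/(-43199 - 25225) = (√(24168 - 135*16) + (2/101)*(-1/192)*(36864 + 269064 - 705024)/(-118))/(-68424) = (√(24168 - 2160) + (2/101)*(-1/192)*(-1/118)*(-399096))*(-1/68424) = (√22008 - 16629/47672)*(-1/68424) = (2*√5502 - 16629/47672)*(-1/68424) = (-16629/47672 + 2*√5502)*(-1/68424) = 5543/1087302976 - √5502/34212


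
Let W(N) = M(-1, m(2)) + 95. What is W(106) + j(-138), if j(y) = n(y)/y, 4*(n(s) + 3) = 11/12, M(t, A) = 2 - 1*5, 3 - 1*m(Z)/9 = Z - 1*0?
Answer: 609541/6624 ≈ 92.020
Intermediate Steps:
m(Z) = 27 - 9*Z (m(Z) = 27 - 9*(Z - 1*0) = 27 - 9*(Z + 0) = 27 - 9*Z)
M(t, A) = -3 (M(t, A) = 2 - 5 = -3)
n(s) = -133/48 (n(s) = -3 + (11/12)/4 = -3 + (11*(1/12))/4 = -3 + (¼)*(11/12) = -3 + 11/48 = -133/48)
W(N) = 92 (W(N) = -3 + 95 = 92)
j(y) = -133/(48*y)
W(106) + j(-138) = 92 - 133/48/(-138) = 92 - 133/48*(-1/138) = 92 + 133/6624 = 609541/6624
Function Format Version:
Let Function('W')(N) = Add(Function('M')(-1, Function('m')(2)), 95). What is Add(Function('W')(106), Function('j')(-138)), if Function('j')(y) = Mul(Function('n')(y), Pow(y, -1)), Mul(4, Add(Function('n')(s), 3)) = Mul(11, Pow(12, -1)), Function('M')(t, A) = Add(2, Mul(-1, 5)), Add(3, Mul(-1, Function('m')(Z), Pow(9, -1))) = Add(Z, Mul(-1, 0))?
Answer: Rational(609541, 6624) ≈ 92.020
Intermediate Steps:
Function('m')(Z) = Add(27, Mul(-9, Z)) (Function('m')(Z) = Add(27, Mul(-9, Add(Z, Mul(-1, 0)))) = Add(27, Mul(-9, Add(Z, 0))) = Add(27, Mul(-9, Z)))
Function('M')(t, A) = -3 (Function('M')(t, A) = Add(2, -5) = -3)
Function('n')(s) = Rational(-133, 48) (Function('n')(s) = Add(-3, Mul(Rational(1, 4), Mul(11, Pow(12, -1)))) = Add(-3, Mul(Rational(1, 4), Mul(11, Rational(1, 12)))) = Add(-3, Mul(Rational(1, 4), Rational(11, 12))) = Add(-3, Rational(11, 48)) = Rational(-133, 48))
Function('W')(N) = 92 (Function('W')(N) = Add(-3, 95) = 92)
Function('j')(y) = Mul(Rational(-133, 48), Pow(y, -1))
Add(Function('W')(106), Function('j')(-138)) = Add(92, Mul(Rational(-133, 48), Pow(-138, -1))) = Add(92, Mul(Rational(-133, 48), Rational(-1, 138))) = Add(92, Rational(133, 6624)) = Rational(609541, 6624)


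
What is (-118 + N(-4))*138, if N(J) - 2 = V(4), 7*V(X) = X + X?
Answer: -110952/7 ≈ -15850.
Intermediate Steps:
V(X) = 2*X/7 (V(X) = (X + X)/7 = (2*X)/7 = 2*X/7)
N(J) = 22/7 (N(J) = 2 + (2/7)*4 = 2 + 8/7 = 22/7)
(-118 + N(-4))*138 = (-118 + 22/7)*138 = -804/7*138 = -110952/7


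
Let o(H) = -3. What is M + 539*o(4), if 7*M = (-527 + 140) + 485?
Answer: -1603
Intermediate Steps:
M = 14 (M = ((-527 + 140) + 485)/7 = (-387 + 485)/7 = (⅐)*98 = 14)
M + 539*o(4) = 14 + 539*(-3) = 14 - 1617 = -1603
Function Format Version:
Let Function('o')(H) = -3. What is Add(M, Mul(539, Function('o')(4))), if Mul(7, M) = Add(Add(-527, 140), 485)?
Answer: -1603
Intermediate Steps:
M = 14 (M = Mul(Rational(1, 7), Add(Add(-527, 140), 485)) = Mul(Rational(1, 7), Add(-387, 485)) = Mul(Rational(1, 7), 98) = 14)
Add(M, Mul(539, Function('o')(4))) = Add(14, Mul(539, -3)) = Add(14, -1617) = -1603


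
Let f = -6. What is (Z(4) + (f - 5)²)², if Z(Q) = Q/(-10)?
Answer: 363609/25 ≈ 14544.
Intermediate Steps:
Z(Q) = -Q/10 (Z(Q) = Q*(-⅒) = -Q/10)
(Z(4) + (f - 5)²)² = (-⅒*4 + (-6 - 5)²)² = (-⅖ + (-11)²)² = (-⅖ + 121)² = (603/5)² = 363609/25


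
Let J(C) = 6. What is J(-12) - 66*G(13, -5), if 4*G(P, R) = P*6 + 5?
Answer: -2727/2 ≈ -1363.5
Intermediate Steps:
G(P, R) = 5/4 + 3*P/2 (G(P, R) = (P*6 + 5)/4 = (6*P + 5)/4 = (5 + 6*P)/4 = 5/4 + 3*P/2)
J(-12) - 66*G(13, -5) = 6 - 66*(5/4 + (3/2)*13) = 6 - 66*(5/4 + 39/2) = 6 - 66*83/4 = 6 - 2739/2 = -2727/2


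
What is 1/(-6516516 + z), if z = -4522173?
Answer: -1/11038689 ≈ -9.0590e-8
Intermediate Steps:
1/(-6516516 + z) = 1/(-6516516 - 4522173) = 1/(-11038689) = -1/11038689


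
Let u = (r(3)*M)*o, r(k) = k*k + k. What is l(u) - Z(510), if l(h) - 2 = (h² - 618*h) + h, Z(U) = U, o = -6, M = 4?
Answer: 260132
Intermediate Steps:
r(k) = k + k² (r(k) = k² + k = k + k²)
u = -288 (u = ((3*(1 + 3))*4)*(-6) = ((3*4)*4)*(-6) = (12*4)*(-6) = 48*(-6) = -288)
l(h) = 2 + h² - 617*h (l(h) = 2 + ((h² - 618*h) + h) = 2 + (h² - 617*h) = 2 + h² - 617*h)
l(u) - Z(510) = (2 + (-288)² - 617*(-288)) - 1*510 = (2 + 82944 + 177696) - 510 = 260642 - 510 = 260132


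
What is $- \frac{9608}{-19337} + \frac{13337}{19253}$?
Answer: $\frac{442880393}{372295261} \approx 1.1896$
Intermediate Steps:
$- \frac{9608}{-19337} + \frac{13337}{19253} = \left(-9608\right) \left(- \frac{1}{19337}\right) + 13337 \cdot \frac{1}{19253} = \frac{9608}{19337} + \frac{13337}{19253} = \frac{442880393}{372295261}$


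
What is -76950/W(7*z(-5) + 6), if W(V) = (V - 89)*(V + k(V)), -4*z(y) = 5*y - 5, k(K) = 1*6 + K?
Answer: 51300/2501 ≈ 20.512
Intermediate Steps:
k(K) = 6 + K
z(y) = 5/4 - 5*y/4 (z(y) = -(5*y - 5)/4 = -(-5 + 5*y)/4 = 5/4 - 5*y/4)
W(V) = (-89 + V)*(6 + 2*V) (W(V) = (V - 89)*(V + (6 + V)) = (-89 + V)*(6 + 2*V))
-76950/W(7*z(-5) + 6) = -76950/(-534 - 172*(7*(5/4 - 5/4*(-5)) + 6) + 2*(7*(5/4 - 5/4*(-5)) + 6)**2) = -76950/(-534 - 172*(7*(5/4 + 25/4) + 6) + 2*(7*(5/4 + 25/4) + 6)**2) = -76950/(-534 - 172*(7*(15/2) + 6) + 2*(7*(15/2) + 6)**2) = -76950/(-534 - 172*(105/2 + 6) + 2*(105/2 + 6)**2) = -76950/(-534 - 172*117/2 + 2*(117/2)**2) = -76950/(-534 - 10062 + 2*(13689/4)) = -76950/(-534 - 10062 + 13689/2) = -76950/(-7503/2) = -76950*(-2/7503) = 51300/2501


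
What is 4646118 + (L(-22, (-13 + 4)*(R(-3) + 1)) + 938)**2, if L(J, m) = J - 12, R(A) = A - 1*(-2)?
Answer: 5463334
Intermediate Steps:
R(A) = 2 + A (R(A) = A + 2 = 2 + A)
L(J, m) = -12 + J
4646118 + (L(-22, (-13 + 4)*(R(-3) + 1)) + 938)**2 = 4646118 + ((-12 - 22) + 938)**2 = 4646118 + (-34 + 938)**2 = 4646118 + 904**2 = 4646118 + 817216 = 5463334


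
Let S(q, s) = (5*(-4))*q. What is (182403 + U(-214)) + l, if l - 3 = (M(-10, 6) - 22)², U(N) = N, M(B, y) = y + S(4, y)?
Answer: 191408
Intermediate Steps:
S(q, s) = -20*q
M(B, y) = -80 + y (M(B, y) = y - 20*4 = y - 80 = -80 + y)
l = 9219 (l = 3 + ((-80 + 6) - 22)² = 3 + (-74 - 22)² = 3 + (-96)² = 3 + 9216 = 9219)
(182403 + U(-214)) + l = (182403 - 214) + 9219 = 182189 + 9219 = 191408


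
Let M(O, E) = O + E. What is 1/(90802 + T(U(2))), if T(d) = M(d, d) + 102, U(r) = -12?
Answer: 1/90880 ≈ 1.1004e-5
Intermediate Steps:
M(O, E) = E + O
T(d) = 102 + 2*d (T(d) = (d + d) + 102 = 2*d + 102 = 102 + 2*d)
1/(90802 + T(U(2))) = 1/(90802 + (102 + 2*(-12))) = 1/(90802 + (102 - 24)) = 1/(90802 + 78) = 1/90880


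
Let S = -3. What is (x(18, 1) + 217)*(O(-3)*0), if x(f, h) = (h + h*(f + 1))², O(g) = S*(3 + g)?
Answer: 0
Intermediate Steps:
O(g) = -9 - 3*g (O(g) = -3*(3 + g) = -9 - 3*g)
x(f, h) = (h + h*(1 + f))²
(x(18, 1) + 217)*(O(-3)*0) = (1²*(2 + 18)² + 217)*((-9 - 3*(-3))*0) = (1*20² + 217)*((-9 + 9)*0) = (1*400 + 217)*(0*0) = (400 + 217)*0 = 617*0 = 0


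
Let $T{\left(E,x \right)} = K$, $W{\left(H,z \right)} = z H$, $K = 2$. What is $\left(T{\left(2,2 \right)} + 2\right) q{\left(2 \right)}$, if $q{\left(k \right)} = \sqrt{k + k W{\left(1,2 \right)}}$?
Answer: $4 \sqrt{6} \approx 9.798$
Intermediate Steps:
$W{\left(H,z \right)} = H z$
$T{\left(E,x \right)} = 2$
$q{\left(k \right)} = \sqrt{3} \sqrt{k}$ ($q{\left(k \right)} = \sqrt{k + k 1 \cdot 2} = \sqrt{k + k 2} = \sqrt{k + 2 k} = \sqrt{3 k} = \sqrt{3} \sqrt{k}$)
$\left(T{\left(2,2 \right)} + 2\right) q{\left(2 \right)} = \left(2 + 2\right) \sqrt{3} \sqrt{2} = 4 \sqrt{6}$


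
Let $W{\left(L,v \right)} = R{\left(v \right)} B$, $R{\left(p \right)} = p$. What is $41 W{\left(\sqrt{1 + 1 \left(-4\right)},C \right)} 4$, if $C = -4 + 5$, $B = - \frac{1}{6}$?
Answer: $- \frac{82}{3} \approx -27.333$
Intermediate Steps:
$B = - \frac{1}{6}$ ($B = \left(-1\right) \frac{1}{6} = - \frac{1}{6} \approx -0.16667$)
$C = 1$
$W{\left(L,v \right)} = - \frac{v}{6}$ ($W{\left(L,v \right)} = v \left(- \frac{1}{6}\right) = - \frac{v}{6}$)
$41 W{\left(\sqrt{1 + 1 \left(-4\right)},C \right)} 4 = 41 \left(\left(- \frac{1}{6}\right) 1\right) 4 = 41 \left(- \frac{1}{6}\right) 4 = \left(- \frac{41}{6}\right) 4 = - \frac{82}{3}$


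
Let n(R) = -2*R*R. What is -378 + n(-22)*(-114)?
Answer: 109974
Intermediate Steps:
n(R) = -2*R**2
-378 + n(-22)*(-114) = -378 - 2*(-22)**2*(-114) = -378 - 2*484*(-114) = -378 - 968*(-114) = -378 + 110352 = 109974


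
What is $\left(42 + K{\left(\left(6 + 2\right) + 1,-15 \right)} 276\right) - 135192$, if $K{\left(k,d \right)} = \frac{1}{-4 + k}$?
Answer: $- \frac{675474}{5} \approx -1.3509 \cdot 10^{5}$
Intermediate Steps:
$\left(42 + K{\left(\left(6 + 2\right) + 1,-15 \right)} 276\right) - 135192 = \left(42 + \frac{1}{-4 + \left(\left(6 + 2\right) + 1\right)} 276\right) - 135192 = \left(42 + \frac{1}{-4 + \left(8 + 1\right)} 276\right) - 135192 = \left(42 + \frac{1}{-4 + 9} \cdot 276\right) - 135192 = \left(42 + \frac{1}{5} \cdot 276\right) - 135192 = \left(42 + \frac{276}{5}\right) - 135192 = \frac{486}{5} - 135192 = - \frac{675474}{5}$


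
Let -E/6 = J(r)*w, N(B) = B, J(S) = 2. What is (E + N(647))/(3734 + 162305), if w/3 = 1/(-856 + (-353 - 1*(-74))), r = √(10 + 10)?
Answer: 734381/188454265 ≈ 0.0038969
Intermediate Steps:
r = 2*√5 (r = √20 = 2*√5 ≈ 4.4721)
w = -3/1135 (w = 3/(-856 + (-353 - 1*(-74))) = 3/(-856 + (-353 + 74)) = 3/(-856 - 279) = 3/(-1135) = 3*(-1/1135) = -3/1135 ≈ -0.0026432)
E = 36/1135 (E = -12*(-3)/1135 = -6*(-6/1135) = 36/1135 ≈ 0.031718)
(E + N(647))/(3734 + 162305) = (36/1135 + 647)/(3734 + 162305) = (734381/1135)/166039 = (734381/1135)*(1/166039) = 734381/188454265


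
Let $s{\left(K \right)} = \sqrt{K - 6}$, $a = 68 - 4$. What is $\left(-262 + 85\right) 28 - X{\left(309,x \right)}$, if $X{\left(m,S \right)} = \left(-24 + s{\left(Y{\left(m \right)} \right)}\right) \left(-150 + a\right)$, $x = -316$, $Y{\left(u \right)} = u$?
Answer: $-7020 + 86 \sqrt{303} \approx -5523.0$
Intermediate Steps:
$a = 64$
$s{\left(K \right)} = \sqrt{-6 + K}$
$X{\left(m,S \right)} = 2064 - 86 \sqrt{-6 + m}$ ($X{\left(m,S \right)} = \left(-24 + \sqrt{-6 + m}\right) \left(-150 + 64\right) = \left(-24 + \sqrt{-6 + m}\right) \left(-86\right) = 2064 - 86 \sqrt{-6 + m}$)
$\left(-262 + 85\right) 28 - X{\left(309,x \right)} = \left(-262 + 85\right) 28 - \left(2064 - 86 \sqrt{-6 + 309}\right) = \left(-177\right) 28 - \left(2064 - 86 \sqrt{303}\right) = -4956 - \left(2064 - 86 \sqrt{303}\right) = -7020 + 86 \sqrt{303}$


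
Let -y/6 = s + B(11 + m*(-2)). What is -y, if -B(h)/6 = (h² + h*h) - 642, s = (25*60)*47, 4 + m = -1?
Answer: 414360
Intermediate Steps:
m = -5 (m = -4 - 1 = -5)
s = 70500 (s = 1500*47 = 70500)
B(h) = 3852 - 12*h² (B(h) = -6*((h² + h*h) - 642) = -6*((h² + h²) - 642) = -6*(2*h² - 642) = -6*(-642 + 2*h²) = 3852 - 12*h²)
y = -414360 (y = -6*(70500 + (3852 - 12*(11 - 5*(-2))²)) = -6*(70500 + (3852 - 12*(11 + 10)²)) = -6*(70500 + (3852 - 12*21²)) = -6*(70500 + (3852 - 12*441)) = -6*(70500 + (3852 - 5292)) = -6*(70500 - 1440) = -6*69060 = -414360)
-y = -1*(-414360) = 414360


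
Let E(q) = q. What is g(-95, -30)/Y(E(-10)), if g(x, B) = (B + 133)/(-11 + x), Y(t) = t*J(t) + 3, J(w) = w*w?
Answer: 103/105682 ≈ 0.00097462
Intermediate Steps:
J(w) = w²
Y(t) = 3 + t³ (Y(t) = t*t² + 3 = t³ + 3 = 3 + t³)
g(x, B) = (133 + B)/(-11 + x)
g(-95, -30)/Y(E(-10)) = ((133 - 30)/(-11 - 95))/(3 + (-10)³) = (103/(-106))/(3 - 1000) = -1/106*103/(-997) = -103/106*(-1/997) = 103/105682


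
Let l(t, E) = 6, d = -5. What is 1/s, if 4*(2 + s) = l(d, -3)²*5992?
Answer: 1/53926 ≈ 1.8544e-5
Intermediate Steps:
s = 53926 (s = -2 + (6²*5992)/4 = -2 + (36*5992)/4 = -2 + (¼)*215712 = -2 + 53928 = 53926)
1/s = 1/53926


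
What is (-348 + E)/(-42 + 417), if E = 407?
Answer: 59/375 ≈ 0.15733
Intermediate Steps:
(-348 + E)/(-42 + 417) = (-348 + 407)/(-42 + 417) = 59/375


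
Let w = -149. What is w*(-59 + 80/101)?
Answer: 875971/101 ≈ 8673.0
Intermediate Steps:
w*(-59 + 80/101) = -149*(-59 + 80/101) = -149*(-5879/101) = 875971/101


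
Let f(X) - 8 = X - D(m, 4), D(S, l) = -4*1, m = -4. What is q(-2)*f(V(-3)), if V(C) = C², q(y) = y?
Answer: -42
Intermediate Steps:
D(S, l) = -4
f(X) = 12 + X (f(X) = 8 + (X - 1*(-4)) = 8 + (X + 4) = 8 + (4 + X) = 12 + X)
q(-2)*f(V(-3)) = -2*(12 + (-3)²) = -2*(12 + 9) = -2*21 = -42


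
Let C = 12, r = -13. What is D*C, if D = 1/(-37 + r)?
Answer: -6/25 ≈ -0.24000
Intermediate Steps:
D = -1/50 (D = 1/(-37 - 13) = 1/(-50) = -1/50 ≈ -0.020000)
D*C = -1/50*12 = -6/25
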